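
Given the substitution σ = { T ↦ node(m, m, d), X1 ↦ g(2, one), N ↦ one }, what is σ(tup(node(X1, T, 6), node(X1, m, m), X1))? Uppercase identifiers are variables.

tup(node(g(2, one), node(m, m, d), 6), node(g(2, one), m, m), g(2, one))

Replace each occurrence of T with node(m, m, d).
Replace each occurrence of X1 with g(2, one).
Result: tup(node(g(2, one), node(m, m, d), 6), node(g(2, one), m, m), g(2, one)).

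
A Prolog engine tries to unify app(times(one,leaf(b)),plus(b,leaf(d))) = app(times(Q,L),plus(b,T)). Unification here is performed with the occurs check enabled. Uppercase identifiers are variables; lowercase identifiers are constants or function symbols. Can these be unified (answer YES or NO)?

Decompose app/2: times(one,leaf(b)) = times(Q,L),  plus(b,leaf(d)) = plus(b,T).
Decompose times/2: one = Q,  leaf(b) = L.
Bind Q := one; no other remaining equation mentions Q.
Bind L := leaf(b); no other remaining equation mentions L.
Decompose plus/2: b = b,  leaf(d) = T.
Delete trivial equation b = b.
Bind T := leaf(d).
No equations remain and no clash or occurs-check failure arose, so a unifier exists.

YES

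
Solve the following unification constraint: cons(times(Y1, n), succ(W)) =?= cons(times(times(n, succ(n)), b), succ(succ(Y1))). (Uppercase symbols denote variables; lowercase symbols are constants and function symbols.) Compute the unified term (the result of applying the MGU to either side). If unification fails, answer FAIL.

Decompose cons/2: times(Y1, n) =?= times(times(n, succ(n)), b),  succ(W) =?= succ(succ(Y1)).
Decompose times/2: Y1 =?= times(n, succ(n)),  n =?= b.
Bind Y1 := times(n, succ(n)); substituting into the one remaining equation that mentions Y1 gives: succ(W) =?= succ(succ(times(n, succ(n)))).
Clash: constants n and b differ; no unifier exists.

FAIL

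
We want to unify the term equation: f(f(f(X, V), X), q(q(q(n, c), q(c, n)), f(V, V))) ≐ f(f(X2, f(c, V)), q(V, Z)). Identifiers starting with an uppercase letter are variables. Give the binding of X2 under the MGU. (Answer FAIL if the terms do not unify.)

f(f(c, q(q(n, c), q(c, n))), q(q(n, c), q(c, n)))

Decompose f/2: f(f(X, V), X) ≐ f(X2, f(c, V)),  q(q(q(n, c), q(c, n)), f(V, V)) ≐ q(V, Z).
Decompose f/2: f(X, V) ≐ X2,  X ≐ f(c, V).
Bind X2 := f(X, V); no other remaining equation mentions X2.
Bind X := f(c, V); no other remaining equation mentions X. Substituting into the earlier binding gives X2 := f(f(c, V), V).
Decompose q/2: q(q(n, c), q(c, n)) ≐ V,  f(V, V) ≐ Z.
Bind V := q(q(n, c), q(c, n)); substituting into the remaining equation gives: f(q(q(n, c), q(c, n)), q(q(n, c), q(c, n))) ≐ Z. Substituting into the earlier bindings gives X2 := f(f(c, q(q(n, c), q(c, n))), q(q(n, c), q(c, n))), X := f(c, q(q(n, c), q(c, n))).
Bind Z := f(q(q(n, c), q(c, n)), q(q(n, c), q(c, n))).
MGU = { X2 -> f(f(c, q(q(n, c), q(c, n))), q(q(n, c), q(c, n))), X -> f(c, q(q(n, c), q(c, n))), V -> q(q(n, c), q(c, n)), Z -> f(q(q(n, c), q(c, n)), q(q(n, c), q(c, n))) }, so X2 -> f(f(c, q(q(n, c), q(c, n))), q(q(n, c), q(c, n))).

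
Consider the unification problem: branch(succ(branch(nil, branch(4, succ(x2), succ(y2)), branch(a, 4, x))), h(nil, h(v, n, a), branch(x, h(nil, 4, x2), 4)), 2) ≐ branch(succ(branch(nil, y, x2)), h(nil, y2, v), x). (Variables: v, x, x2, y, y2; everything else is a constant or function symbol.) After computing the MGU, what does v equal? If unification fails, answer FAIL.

Decompose branch/3: succ(branch(nil, branch(4, succ(x2), succ(y2)), branch(a, 4, x))) ≐ succ(branch(nil, y, x2)),  h(nil, h(v, n, a), branch(x, h(nil, 4, x2), 4)) ≐ h(nil, y2, v),  2 ≐ x.
Decompose succ/1: branch(nil, branch(4, succ(x2), succ(y2)), branch(a, 4, x)) ≐ branch(nil, y, x2).
Decompose branch/3: nil ≐ nil,  branch(4, succ(x2), succ(y2)) ≐ y,  branch(a, 4, x) ≐ x2.
Delete trivial equation nil ≐ nil.
Bind y := branch(4, succ(x2), succ(y2)); no other remaining equation mentions y.
Bind x2 := branch(a, 4, x); substituting into the one remaining equation that mentions x2 gives: h(nil, h(v, n, a), branch(x, h(nil, 4, branch(a, 4, x)), 4)) ≐ h(nil, y2, v). Substituting into the earlier binding gives y := branch(4, succ(branch(a, 4, x)), succ(y2)).
Decompose h/3: nil ≐ nil,  h(v, n, a) ≐ y2,  branch(x, h(nil, 4, branch(a, 4, x)), 4) ≐ v.
Delete trivial equation nil ≐ nil.
Bind y2 := h(v, n, a); no other remaining equation mentions y2. Substituting into the earlier binding gives y := branch(4, succ(branch(a, 4, x)), succ(h(v, n, a))).
Bind v := branch(x, h(nil, 4, branch(a, 4, x)), 4); no other remaining equation mentions v. Substituting into the earlier bindings gives y := branch(4, succ(branch(a, 4, x)), succ(h(branch(x, h(nil, 4, branch(a, 4, x)), 4), n, a))), y2 := h(branch(x, h(nil, 4, branch(a, 4, x)), 4), n, a).
Bind x := 2. Substituting into the earlier bindings gives y := branch(4, succ(branch(a, 4, 2)), succ(h(branch(2, h(nil, 4, branch(a, 4, 2)), 4), n, a))), x2 := branch(a, 4, 2), y2 := h(branch(2, h(nil, 4, branch(a, 4, 2)), 4), n, a), v := branch(2, h(nil, 4, branch(a, 4, 2)), 4).
MGU = { y ↦ branch(4, succ(branch(a, 4, 2)), succ(h(branch(2, h(nil, 4, branch(a, 4, 2)), 4), n, a))), x2 ↦ branch(a, 4, 2), y2 ↦ h(branch(2, h(nil, 4, branch(a, 4, 2)), 4), n, a), v ↦ branch(2, h(nil, 4, branch(a, 4, 2)), 4), x ↦ 2 }, so v ↦ branch(2, h(nil, 4, branch(a, 4, 2)), 4).

branch(2, h(nil, 4, branch(a, 4, 2)), 4)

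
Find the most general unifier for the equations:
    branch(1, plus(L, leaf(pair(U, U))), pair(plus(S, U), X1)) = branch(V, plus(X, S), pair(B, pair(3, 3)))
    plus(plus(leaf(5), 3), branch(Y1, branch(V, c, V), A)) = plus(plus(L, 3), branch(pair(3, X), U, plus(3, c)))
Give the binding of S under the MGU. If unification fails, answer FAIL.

Decompose branch/3: 1 = V,  plus(L, leaf(pair(U, U))) = plus(X, S),  pair(plus(S, U), X1) = pair(B, pair(3, 3)).
Bind V := 1; substituting into the one remaining equation that mentions V gives: plus(plus(leaf(5), 3), branch(Y1, branch(1, c, 1), A)) = plus(plus(L, 3), branch(pair(3, X), U, plus(3, c))).
Decompose plus/2: L = X,  leaf(pair(U, U)) = S.
Bind L := X; substituting into the one remaining equation that mentions L gives: plus(plus(leaf(5), 3), branch(Y1, branch(1, c, 1), A)) = plus(plus(X, 3), branch(pair(3, X), U, plus(3, c))).
Bind S := leaf(pair(U, U)); substituting into the one remaining equation that mentions S gives: pair(plus(leaf(pair(U, U)), U), X1) = pair(B, pair(3, 3)).
Decompose pair/2: plus(leaf(pair(U, U)), U) = B,  X1 = pair(3, 3).
Bind B := plus(leaf(pair(U, U)), U); no other remaining equation mentions B.
Bind X1 := pair(3, 3); no other remaining equation mentions X1.
Decompose plus/2: plus(leaf(5), 3) = plus(X, 3),  branch(Y1, branch(1, c, 1), A) = branch(pair(3, X), U, plus(3, c)).
Decompose plus/2: leaf(5) = X,  3 = 3.
Bind X := leaf(5); substituting into the one remaining equation that mentions X gives: branch(Y1, branch(1, c, 1), A) = branch(pair(3, leaf(5)), U, plus(3, c)). Substituting into the earlier binding gives L := leaf(5).
Delete trivial equation 3 = 3.
Decompose branch/3: Y1 = pair(3, leaf(5)),  branch(1, c, 1) = U,  A = plus(3, c).
Bind Y1 := pair(3, leaf(5)); no other remaining equation mentions Y1.
Bind U := branch(1, c, 1); no other remaining equation mentions U. Substituting into the earlier bindings gives S := leaf(pair(branch(1, c, 1), branch(1, c, 1))), B := plus(leaf(pair(branch(1, c, 1), branch(1, c, 1))), branch(1, c, 1)).
Bind A := plus(3, c).
MGU = { V -> 1, L -> leaf(5), S -> leaf(pair(branch(1, c, 1), branch(1, c, 1))), B -> plus(leaf(pair(branch(1, c, 1), branch(1, c, 1))), branch(1, c, 1)), X1 -> pair(3, 3), X -> leaf(5), Y1 -> pair(3, leaf(5)), U -> branch(1, c, 1), A -> plus(3, c) }, so S -> leaf(pair(branch(1, c, 1), branch(1, c, 1))).

leaf(pair(branch(1, c, 1), branch(1, c, 1)))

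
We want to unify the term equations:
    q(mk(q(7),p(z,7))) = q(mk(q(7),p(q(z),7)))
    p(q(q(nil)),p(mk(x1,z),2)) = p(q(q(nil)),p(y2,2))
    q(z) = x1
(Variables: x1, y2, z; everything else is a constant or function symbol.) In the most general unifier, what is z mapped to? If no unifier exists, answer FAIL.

FAIL

Decompose q/1: mk(q(7),p(z,7)) = mk(q(7),p(q(z),7)).
Decompose mk/2: q(7) = q(7),  p(z,7) = p(q(z),7).
Delete trivial equation q(7) = q(7).
Decompose p/2: z = q(z),  7 = 7.
Occurs check fails: z occurs in q(z); the equation z = q(z) has no finite solution.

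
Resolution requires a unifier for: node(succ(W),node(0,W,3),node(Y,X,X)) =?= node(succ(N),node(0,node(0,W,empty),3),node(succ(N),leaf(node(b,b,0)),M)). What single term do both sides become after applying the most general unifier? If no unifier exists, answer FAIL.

FAIL

Decompose node/3: succ(W) =?= succ(N),  node(0,W,3) =?= node(0,node(0,W,empty),3),  node(Y,X,X) =?= node(succ(N),leaf(node(b,b,0)),M).
Decompose succ/1: W =?= N.
Bind W := N; substituting into the one remaining equation that mentions W gives: node(0,N,3) =?= node(0,node(0,N,empty),3).
Decompose node/3: 0 =?= 0,  N =?= node(0,N,empty),  3 =?= 3.
Delete trivial equation 0 =?= 0.
Occurs check fails: N occurs in node(0,N,empty); the equation N =?= node(0,N,empty) has no finite solution.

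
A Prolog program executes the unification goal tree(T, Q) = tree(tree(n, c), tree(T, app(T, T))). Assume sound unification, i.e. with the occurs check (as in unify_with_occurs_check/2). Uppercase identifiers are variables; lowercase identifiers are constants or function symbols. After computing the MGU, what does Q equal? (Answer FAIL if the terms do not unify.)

Decompose tree/2: T = tree(n, c),  Q = tree(T, app(T, T)).
Bind T := tree(n, c); substituting into the remaining equation gives: Q = tree(tree(n, c), app(tree(n, c), tree(n, c))).
Bind Q := tree(tree(n, c), app(tree(n, c), tree(n, c))).
MGU = { T ↦ tree(n, c), Q ↦ tree(tree(n, c), app(tree(n, c), tree(n, c))) }, so Q ↦ tree(tree(n, c), app(tree(n, c), tree(n, c))).

tree(tree(n, c), app(tree(n, c), tree(n, c)))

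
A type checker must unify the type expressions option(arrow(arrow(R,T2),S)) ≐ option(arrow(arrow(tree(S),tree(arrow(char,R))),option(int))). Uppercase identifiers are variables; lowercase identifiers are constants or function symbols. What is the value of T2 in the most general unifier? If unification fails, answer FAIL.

Decompose option/1: arrow(arrow(R,T2),S) ≐ arrow(arrow(tree(S),tree(arrow(char,R))),option(int)).
Decompose arrow/2: arrow(R,T2) ≐ arrow(tree(S),tree(arrow(char,R))),  S ≐ option(int).
Decompose arrow/2: R ≐ tree(S),  T2 ≐ tree(arrow(char,R)).
Bind R := tree(S); substituting into the one remaining equation that mentions R gives: T2 ≐ tree(arrow(char,tree(S))).
Bind T2 := tree(arrow(char,tree(S))); no other remaining equation mentions T2.
Bind S := option(int). Substituting into the earlier bindings gives R := tree(option(int)), T2 := tree(arrow(char,tree(option(int)))).
MGU = { R ↦ tree(option(int)), T2 ↦ tree(arrow(char,tree(option(int)))), S ↦ option(int) }, so T2 ↦ tree(arrow(char,tree(option(int)))).

tree(arrow(char,tree(option(int))))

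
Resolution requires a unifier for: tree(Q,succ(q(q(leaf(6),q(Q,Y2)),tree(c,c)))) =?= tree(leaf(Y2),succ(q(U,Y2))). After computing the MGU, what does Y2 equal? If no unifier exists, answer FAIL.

tree(c,c)

Decompose tree/2: Q =?= leaf(Y2),  succ(q(q(leaf(6),q(Q,Y2)),tree(c,c))) =?= succ(q(U,Y2)).
Bind Q := leaf(Y2); substituting into the remaining equation gives: succ(q(q(leaf(6),q(leaf(Y2),Y2)),tree(c,c))) =?= succ(q(U,Y2)).
Decompose succ/1: q(q(leaf(6),q(leaf(Y2),Y2)),tree(c,c)) =?= q(U,Y2).
Decompose q/2: q(leaf(6),q(leaf(Y2),Y2)) =?= U,  tree(c,c) =?= Y2.
Bind U := q(leaf(6),q(leaf(Y2),Y2)); no other remaining equation mentions U.
Bind Y2 := tree(c,c). Substituting into the earlier bindings gives Q := leaf(tree(c,c)), U := q(leaf(6),q(leaf(tree(c,c)),tree(c,c))).
MGU = { Q := leaf(tree(c,c)), U := q(leaf(6),q(leaf(tree(c,c)),tree(c,c))), Y2 := tree(c,c) }, so Y2 := tree(c,c).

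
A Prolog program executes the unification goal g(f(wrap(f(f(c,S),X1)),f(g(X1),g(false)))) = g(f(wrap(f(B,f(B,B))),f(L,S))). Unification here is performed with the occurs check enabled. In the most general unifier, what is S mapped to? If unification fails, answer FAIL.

g(false)

Decompose g/1: f(wrap(f(f(c,S),X1)),f(g(X1),g(false))) = f(wrap(f(B,f(B,B))),f(L,S)).
Decompose f/2: wrap(f(f(c,S),X1)) = wrap(f(B,f(B,B))),  f(g(X1),g(false)) = f(L,S).
Decompose wrap/1: f(f(c,S),X1) = f(B,f(B,B)).
Decompose f/2: f(c,S) = B,  X1 = f(B,B).
Bind B := f(c,S); substituting into the one remaining equation that mentions B gives: X1 = f(f(c,S),f(c,S)).
Bind X1 := f(f(c,S),f(c,S)); substituting into the remaining equation gives: f(g(f(f(c,S),f(c,S))),g(false)) = f(L,S).
Decompose f/2: g(f(f(c,S),f(c,S))) = L,  g(false) = S.
Bind L := g(f(f(c,S),f(c,S))); no other remaining equation mentions L.
Bind S := g(false). Substituting into the earlier bindings gives B := f(c,g(false)), X1 := f(f(c,g(false)),f(c,g(false))), L := g(f(f(c,g(false)),f(c,g(false)))).
MGU = { B -> f(c,g(false)), X1 -> f(f(c,g(false)),f(c,g(false))), L -> g(f(f(c,g(false)),f(c,g(false)))), S -> g(false) }, so S -> g(false).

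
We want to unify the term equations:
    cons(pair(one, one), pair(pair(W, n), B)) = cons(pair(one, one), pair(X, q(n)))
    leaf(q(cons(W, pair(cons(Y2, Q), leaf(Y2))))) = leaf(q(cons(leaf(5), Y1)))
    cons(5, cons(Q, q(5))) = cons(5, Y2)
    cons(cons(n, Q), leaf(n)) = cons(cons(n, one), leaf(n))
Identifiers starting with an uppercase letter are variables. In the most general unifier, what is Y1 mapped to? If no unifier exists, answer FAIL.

Decompose cons/2: pair(one, one) = pair(one, one),  pair(pair(W, n), B) = pair(X, q(n)).
Delete trivial equation pair(one, one) = pair(one, one).
Decompose pair/2: pair(W, n) = X,  B = q(n).
Bind X := pair(W, n); no other remaining equation mentions X.
Bind B := q(n); no other remaining equation mentions B.
Decompose leaf/1: q(cons(W, pair(cons(Y2, Q), leaf(Y2)))) = q(cons(leaf(5), Y1)).
Decompose q/1: cons(W, pair(cons(Y2, Q), leaf(Y2))) = cons(leaf(5), Y1).
Decompose cons/2: W = leaf(5),  pair(cons(Y2, Q), leaf(Y2)) = Y1.
Bind W := leaf(5); no other remaining equation mentions W. Substituting into the earlier binding gives X := pair(leaf(5), n).
Bind Y1 := pair(cons(Y2, Q), leaf(Y2)); no other remaining equation mentions Y1.
Decompose cons/2: 5 = 5,  cons(Q, q(5)) = Y2.
Delete trivial equation 5 = 5.
Bind Y2 := cons(Q, q(5)); no other remaining equation mentions Y2. Substituting into the earlier binding gives Y1 := pair(cons(cons(Q, q(5)), Q), leaf(cons(Q, q(5)))).
Decompose cons/2: cons(n, Q) = cons(n, one),  leaf(n) = leaf(n).
Decompose cons/2: n = n,  Q = one.
Delete trivial equation n = n.
Bind Q := one; no other remaining equation mentions Q. Substituting into the earlier bindings gives Y1 := pair(cons(cons(one, q(5)), one), leaf(cons(one, q(5)))), Y2 := cons(one, q(5)).
Delete trivial equation leaf(n) = leaf(n).
MGU = { X ↦ pair(leaf(5), n), B ↦ q(n), W ↦ leaf(5), Y1 ↦ pair(cons(cons(one, q(5)), one), leaf(cons(one, q(5)))), Y2 ↦ cons(one, q(5)), Q ↦ one }, so Y1 ↦ pair(cons(cons(one, q(5)), one), leaf(cons(one, q(5)))).

pair(cons(cons(one, q(5)), one), leaf(cons(one, q(5))))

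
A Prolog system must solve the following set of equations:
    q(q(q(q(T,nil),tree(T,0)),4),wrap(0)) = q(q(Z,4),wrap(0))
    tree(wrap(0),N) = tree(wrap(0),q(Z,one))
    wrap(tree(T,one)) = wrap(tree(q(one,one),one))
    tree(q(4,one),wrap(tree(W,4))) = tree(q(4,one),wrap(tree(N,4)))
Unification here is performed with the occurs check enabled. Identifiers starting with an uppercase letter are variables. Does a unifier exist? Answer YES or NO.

Decompose q/2: q(q(q(T,nil),tree(T,0)),4) = q(Z,4),  wrap(0) = wrap(0).
Decompose q/2: q(q(T,nil),tree(T,0)) = Z,  4 = 4.
Bind Z := q(q(T,nil),tree(T,0)); substituting into the one remaining equation that mentions Z gives: tree(wrap(0),N) = tree(wrap(0),q(q(q(T,nil),tree(T,0)),one)).
Delete trivial equation 4 = 4.
Delete trivial equation wrap(0) = wrap(0).
Decompose tree/2: wrap(0) = wrap(0),  N = q(q(q(T,nil),tree(T,0)),one).
Delete trivial equation wrap(0) = wrap(0).
Bind N := q(q(q(T,nil),tree(T,0)),one); substituting into the one remaining equation that mentions N gives: tree(q(4,one),wrap(tree(W,4))) = tree(q(4,one),wrap(tree(q(q(q(T,nil),tree(T,0)),one),4))).
Decompose wrap/1: tree(T,one) = tree(q(one,one),one).
Decompose tree/2: T = q(one,one),  one = one.
Bind T := q(one,one); substituting into the one remaining equation that mentions T gives: tree(q(4,one),wrap(tree(W,4))) = tree(q(4,one),wrap(tree(q(q(q(q(one,one),nil),tree(q(one,one),0)),one),4))). Substituting into the earlier bindings gives Z := q(q(q(one,one),nil),tree(q(one,one),0)), N := q(q(q(q(one,one),nil),tree(q(one,one),0)),one).
Delete trivial equation one = one.
Decompose tree/2: q(4,one) = q(4,one),  wrap(tree(W,4)) = wrap(tree(q(q(q(q(one,one),nil),tree(q(one,one),0)),one),4)).
Delete trivial equation q(4,one) = q(4,one).
Decompose wrap/1: tree(W,4) = tree(q(q(q(q(one,one),nil),tree(q(one,one),0)),one),4).
Decompose tree/2: W = q(q(q(q(one,one),nil),tree(q(one,one),0)),one),  4 = 4.
Bind W := q(q(q(q(one,one),nil),tree(q(one,one),0)),one); no other remaining equation mentions W.
Delete trivial equation 4 = 4.
No equations remain and no clash or occurs-check failure arose, so a unifier exists.

YES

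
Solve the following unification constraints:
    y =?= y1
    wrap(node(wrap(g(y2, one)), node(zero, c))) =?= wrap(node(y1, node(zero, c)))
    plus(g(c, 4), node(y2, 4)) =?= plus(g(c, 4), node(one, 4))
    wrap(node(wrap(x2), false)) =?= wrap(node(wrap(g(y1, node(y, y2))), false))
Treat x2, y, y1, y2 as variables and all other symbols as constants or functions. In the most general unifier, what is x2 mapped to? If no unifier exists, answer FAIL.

Bind y := y1; substituting into the one remaining equation that mentions y gives: wrap(node(wrap(x2), false)) =?= wrap(node(wrap(g(y1, node(y1, y2))), false)).
Decompose wrap/1: node(wrap(g(y2, one)), node(zero, c)) =?= node(y1, node(zero, c)).
Decompose node/2: wrap(g(y2, one)) =?= y1,  node(zero, c) =?= node(zero, c).
Bind y1 := wrap(g(y2, one)); substituting into the one remaining equation that mentions y1 gives: wrap(node(wrap(x2), false)) =?= wrap(node(wrap(g(wrap(g(y2, one)), node(wrap(g(y2, one)), y2))), false)). Substituting into the earlier binding gives y := wrap(g(y2, one)).
Delete trivial equation node(zero, c) =?= node(zero, c).
Decompose plus/2: g(c, 4) =?= g(c, 4),  node(y2, 4) =?= node(one, 4).
Delete trivial equation g(c, 4) =?= g(c, 4).
Decompose node/2: y2 =?= one,  4 =?= 4.
Bind y2 := one; substituting into the one remaining equation that mentions y2 gives: wrap(node(wrap(x2), false)) =?= wrap(node(wrap(g(wrap(g(one, one)), node(wrap(g(one, one)), one))), false)). Substituting into the earlier bindings gives y := wrap(g(one, one)), y1 := wrap(g(one, one)).
Delete trivial equation 4 =?= 4.
Decompose wrap/1: node(wrap(x2), false) =?= node(wrap(g(wrap(g(one, one)), node(wrap(g(one, one)), one))), false).
Decompose node/2: wrap(x2) =?= wrap(g(wrap(g(one, one)), node(wrap(g(one, one)), one))),  false =?= false.
Decompose wrap/1: x2 =?= g(wrap(g(one, one)), node(wrap(g(one, one)), one)).
Bind x2 := g(wrap(g(one, one)), node(wrap(g(one, one)), one)); no other remaining equation mentions x2.
Delete trivial equation false =?= false.
MGU = { y ↦ wrap(g(one, one)), y1 ↦ wrap(g(one, one)), y2 ↦ one, x2 ↦ g(wrap(g(one, one)), node(wrap(g(one, one)), one)) }, so x2 ↦ g(wrap(g(one, one)), node(wrap(g(one, one)), one)).

g(wrap(g(one, one)), node(wrap(g(one, one)), one))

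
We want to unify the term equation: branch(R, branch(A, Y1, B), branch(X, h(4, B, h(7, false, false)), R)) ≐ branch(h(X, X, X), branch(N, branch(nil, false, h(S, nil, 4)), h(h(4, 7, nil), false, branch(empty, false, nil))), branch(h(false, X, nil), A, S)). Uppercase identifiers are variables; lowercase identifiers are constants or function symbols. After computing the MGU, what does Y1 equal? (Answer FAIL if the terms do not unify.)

Decompose branch/3: R ≐ h(X, X, X),  branch(A, Y1, B) ≐ branch(N, branch(nil, false, h(S, nil, 4)), h(h(4, 7, nil), false, branch(empty, false, nil))),  branch(X, h(4, B, h(7, false, false)), R) ≐ branch(h(false, X, nil), A, S).
Bind R := h(X, X, X); substituting into the one remaining equation that mentions R gives: branch(X, h(4, B, h(7, false, false)), h(X, X, X)) ≐ branch(h(false, X, nil), A, S).
Decompose branch/3: A ≐ N,  Y1 ≐ branch(nil, false, h(S, nil, 4)),  B ≐ h(h(4, 7, nil), false, branch(empty, false, nil)).
Bind A := N; substituting into the one remaining equation that mentions A gives: branch(X, h(4, B, h(7, false, false)), h(X, X, X)) ≐ branch(h(false, X, nil), N, S).
Bind Y1 := branch(nil, false, h(S, nil, 4)); no other remaining equation mentions Y1.
Bind B := h(h(4, 7, nil), false, branch(empty, false, nil)); substituting into the remaining equation gives: branch(X, h(4, h(h(4, 7, nil), false, branch(empty, false, nil)), h(7, false, false)), h(X, X, X)) ≐ branch(h(false, X, nil), N, S).
Decompose branch/3: X ≐ h(false, X, nil),  h(4, h(h(4, 7, nil), false, branch(empty, false, nil)), h(7, false, false)) ≐ N,  h(X, X, X) ≐ S.
Occurs check fails: X occurs in h(false, X, nil); the equation X ≐ h(false, X, nil) has no finite solution.

FAIL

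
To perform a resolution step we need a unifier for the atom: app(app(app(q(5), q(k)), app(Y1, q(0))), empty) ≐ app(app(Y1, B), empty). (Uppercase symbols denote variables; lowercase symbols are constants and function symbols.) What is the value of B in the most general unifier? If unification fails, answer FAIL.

app(app(q(5), q(k)), q(0))

Decompose app/2: app(app(q(5), q(k)), app(Y1, q(0))) ≐ app(Y1, B),  empty ≐ empty.
Decompose app/2: app(q(5), q(k)) ≐ Y1,  app(Y1, q(0)) ≐ B.
Bind Y1 := app(q(5), q(k)); substituting into the one remaining equation that mentions Y1 gives: app(app(q(5), q(k)), q(0)) ≐ B.
Bind B := app(app(q(5), q(k)), q(0)); no other remaining equation mentions B.
Delete trivial equation empty ≐ empty.
MGU = { Y1 -> app(q(5), q(k)), B -> app(app(q(5), q(k)), q(0)) }, so B -> app(app(q(5), q(k)), q(0)).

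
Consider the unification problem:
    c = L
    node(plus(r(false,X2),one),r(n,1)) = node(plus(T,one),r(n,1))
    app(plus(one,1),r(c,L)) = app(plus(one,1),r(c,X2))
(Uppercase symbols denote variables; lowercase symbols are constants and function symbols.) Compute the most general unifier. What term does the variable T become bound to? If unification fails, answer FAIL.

r(false,c)

Bind L := c; substituting into the one remaining equation that mentions L gives: app(plus(one,1),r(c,c)) = app(plus(one,1),r(c,X2)).
Decompose node/2: plus(r(false,X2),one) = plus(T,one),  r(n,1) = r(n,1).
Decompose plus/2: r(false,X2) = T,  one = one.
Bind T := r(false,X2); no other remaining equation mentions T.
Delete trivial equation one = one.
Delete trivial equation r(n,1) = r(n,1).
Decompose app/2: plus(one,1) = plus(one,1),  r(c,c) = r(c,X2).
Delete trivial equation plus(one,1) = plus(one,1).
Decompose r/2: c = c,  c = X2.
Delete trivial equation c = c.
Bind X2 := c. Substituting into the earlier binding gives T := r(false,c).
MGU = { L ↦ c, T ↦ r(false,c), X2 ↦ c }, so T ↦ r(false,c).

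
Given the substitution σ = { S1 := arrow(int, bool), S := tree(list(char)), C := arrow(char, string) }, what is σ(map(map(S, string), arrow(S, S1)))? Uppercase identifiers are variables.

map(map(tree(list(char)), string), arrow(tree(list(char)), arrow(int, bool)))

Replace each occurrence of S1 with arrow(int, bool).
Replace each occurrence of S with tree(list(char)).
Result: map(map(tree(list(char)), string), arrow(tree(list(char)), arrow(int, bool))).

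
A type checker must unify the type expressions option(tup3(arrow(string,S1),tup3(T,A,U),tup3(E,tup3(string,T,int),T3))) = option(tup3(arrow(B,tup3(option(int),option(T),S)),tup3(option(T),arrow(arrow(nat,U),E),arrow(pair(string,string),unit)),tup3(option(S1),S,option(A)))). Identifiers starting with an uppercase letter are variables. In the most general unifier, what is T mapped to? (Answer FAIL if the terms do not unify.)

FAIL

Decompose option/1: tup3(arrow(string,S1),tup3(T,A,U),tup3(E,tup3(string,T,int),T3)) = tup3(arrow(B,tup3(option(int),option(T),S)),tup3(option(T),arrow(arrow(nat,U),E),arrow(pair(string,string),unit)),tup3(option(S1),S,option(A))).
Decompose tup3/3: arrow(string,S1) = arrow(B,tup3(option(int),option(T),S)),  tup3(T,A,U) = tup3(option(T),arrow(arrow(nat,U),E),arrow(pair(string,string),unit)),  tup3(E,tup3(string,T,int),T3) = tup3(option(S1),S,option(A)).
Decompose arrow/2: string = B,  S1 = tup3(option(int),option(T),S).
Bind B := string; no other remaining equation mentions B.
Bind S1 := tup3(option(int),option(T),S); substituting into the one remaining equation that mentions S1 gives: tup3(E,tup3(string,T,int),T3) = tup3(option(tup3(option(int),option(T),S)),S,option(A)).
Decompose tup3/3: T = option(T),  A = arrow(arrow(nat,U),E),  U = arrow(pair(string,string),unit).
Occurs check fails: T occurs in option(T); the equation T = option(T) has no finite solution.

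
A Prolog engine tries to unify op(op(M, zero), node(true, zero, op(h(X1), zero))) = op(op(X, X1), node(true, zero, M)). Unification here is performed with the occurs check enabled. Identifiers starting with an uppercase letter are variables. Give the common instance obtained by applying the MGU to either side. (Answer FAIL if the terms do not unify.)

op(op(op(h(zero), zero), zero), node(true, zero, op(h(zero), zero)))

Decompose op/2: op(M, zero) = op(X, X1),  node(true, zero, op(h(X1), zero)) = node(true, zero, M).
Decompose op/2: M = X,  zero = X1.
Bind M := X; substituting into the one remaining equation that mentions M gives: node(true, zero, op(h(X1), zero)) = node(true, zero, X).
Bind X1 := zero; substituting into the remaining equation gives: node(true, zero, op(h(zero), zero)) = node(true, zero, X).
Decompose node/3: true = true,  zero = zero,  op(h(zero), zero) = X.
Delete trivial equation true = true.
Delete trivial equation zero = zero.
Bind X := op(h(zero), zero). Substituting into the earlier binding gives M := op(h(zero), zero).
Applying the MGU to either side gives op(op(op(h(zero), zero), zero), node(true, zero, op(h(zero), zero))).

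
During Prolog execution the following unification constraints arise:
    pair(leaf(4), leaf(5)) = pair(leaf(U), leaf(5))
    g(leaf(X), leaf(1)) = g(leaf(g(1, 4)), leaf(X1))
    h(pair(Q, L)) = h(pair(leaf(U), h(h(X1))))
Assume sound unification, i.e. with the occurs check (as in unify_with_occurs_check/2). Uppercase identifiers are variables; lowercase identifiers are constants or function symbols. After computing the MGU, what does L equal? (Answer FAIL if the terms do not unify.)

Decompose pair/2: leaf(4) = leaf(U),  leaf(5) = leaf(5).
Decompose leaf/1: 4 = U.
Bind U := 4; substituting into the one remaining equation that mentions U gives: h(pair(Q, L)) = h(pair(leaf(4), h(h(X1)))).
Delete trivial equation leaf(5) = leaf(5).
Decompose g/2: leaf(X) = leaf(g(1, 4)),  leaf(1) = leaf(X1).
Decompose leaf/1: X = g(1, 4).
Bind X := g(1, 4); no other remaining equation mentions X.
Decompose leaf/1: 1 = X1.
Bind X1 := 1; substituting into the remaining equation gives: h(pair(Q, L)) = h(pair(leaf(4), h(h(1)))).
Decompose h/1: pair(Q, L) = pair(leaf(4), h(h(1))).
Decompose pair/2: Q = leaf(4),  L = h(h(1)).
Bind Q := leaf(4); no other remaining equation mentions Q.
Bind L := h(h(1)).
MGU = { U ↦ 4, X ↦ g(1, 4), X1 ↦ 1, Q ↦ leaf(4), L ↦ h(h(1)) }, so L ↦ h(h(1)).

h(h(1))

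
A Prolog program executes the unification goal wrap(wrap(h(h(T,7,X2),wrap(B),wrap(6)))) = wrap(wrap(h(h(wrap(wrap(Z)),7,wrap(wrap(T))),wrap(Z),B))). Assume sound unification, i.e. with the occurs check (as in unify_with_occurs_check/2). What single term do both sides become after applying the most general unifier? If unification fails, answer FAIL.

Decompose wrap/1: wrap(h(h(T,7,X2),wrap(B),wrap(6))) = wrap(h(h(wrap(wrap(Z)),7,wrap(wrap(T))),wrap(Z),B)).
Decompose wrap/1: h(h(T,7,X2),wrap(B),wrap(6)) = h(h(wrap(wrap(Z)),7,wrap(wrap(T))),wrap(Z),B).
Decompose h/3: h(T,7,X2) = h(wrap(wrap(Z)),7,wrap(wrap(T))),  wrap(B) = wrap(Z),  wrap(6) = B.
Decompose h/3: T = wrap(wrap(Z)),  7 = 7,  X2 = wrap(wrap(T)).
Bind T := wrap(wrap(Z)); substituting into the one remaining equation that mentions T gives: X2 = wrap(wrap(wrap(wrap(Z)))).
Delete trivial equation 7 = 7.
Bind X2 := wrap(wrap(wrap(wrap(Z)))); no other remaining equation mentions X2.
Decompose wrap/1: B = Z.
Bind B := Z; substituting into the remaining equation gives: wrap(6) = Z.
Bind Z := wrap(6). Substituting into the earlier bindings gives T := wrap(wrap(wrap(6))), X2 := wrap(wrap(wrap(wrap(wrap(6))))), B := wrap(6).
Applying the MGU to either side gives wrap(wrap(h(h(wrap(wrap(wrap(6))),7,wrap(wrap(wrap(wrap(wrap(6)))))),wrap(wrap(6)),wrap(6)))).

wrap(wrap(h(h(wrap(wrap(wrap(6))),7,wrap(wrap(wrap(wrap(wrap(6)))))),wrap(wrap(6)),wrap(6))))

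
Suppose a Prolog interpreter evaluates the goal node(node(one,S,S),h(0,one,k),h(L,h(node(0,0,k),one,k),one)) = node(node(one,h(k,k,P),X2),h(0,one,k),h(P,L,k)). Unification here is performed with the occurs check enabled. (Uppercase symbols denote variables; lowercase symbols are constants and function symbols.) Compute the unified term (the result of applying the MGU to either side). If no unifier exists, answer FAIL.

FAIL

Decompose node/3: node(one,S,S) = node(one,h(k,k,P),X2),  h(0,one,k) = h(0,one,k),  h(L,h(node(0,0,k),one,k),one) = h(P,L,k).
Decompose node/3: one = one,  S = h(k,k,P),  S = X2.
Delete trivial equation one = one.
Bind S := h(k,k,P); substituting into the one remaining equation that mentions S gives: h(k,k,P) = X2.
Bind X2 := h(k,k,P); no other remaining equation mentions X2.
Delete trivial equation h(0,one,k) = h(0,one,k).
Decompose h/3: L = P,  h(node(0,0,k),one,k) = L,  one = k.
Bind L := P; substituting into the one remaining equation that mentions L gives: h(node(0,0,k),one,k) = P.
Bind P := h(node(0,0,k),one,k); no other remaining equation mentions P. Substituting into the earlier bindings gives S := h(k,k,h(node(0,0,k),one,k)), X2 := h(k,k,h(node(0,0,k),one,k)), L := h(node(0,0,k),one,k).
Clash: constants one and k differ; no unifier exists.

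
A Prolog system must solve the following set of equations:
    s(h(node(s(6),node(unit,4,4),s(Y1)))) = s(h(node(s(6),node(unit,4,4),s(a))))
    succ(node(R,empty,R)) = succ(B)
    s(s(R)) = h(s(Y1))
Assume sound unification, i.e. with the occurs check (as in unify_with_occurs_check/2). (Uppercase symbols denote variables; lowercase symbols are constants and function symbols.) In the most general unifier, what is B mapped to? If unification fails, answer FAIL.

Decompose s/1: h(node(s(6),node(unit,4,4),s(Y1))) = h(node(s(6),node(unit,4,4),s(a))).
Decompose h/1: node(s(6),node(unit,4,4),s(Y1)) = node(s(6),node(unit,4,4),s(a)).
Decompose node/3: s(6) = s(6),  node(unit,4,4) = node(unit,4,4),  s(Y1) = s(a).
Delete trivial equation s(6) = s(6).
Delete trivial equation node(unit,4,4) = node(unit,4,4).
Decompose s/1: Y1 = a.
Bind Y1 := a; substituting into the one remaining equation that mentions Y1 gives: s(s(R)) = h(s(a)).
Decompose succ/1: node(R,empty,R) = B.
Bind B := node(R,empty,R); no other remaining equation mentions B.
Clash: head symbols differ (s/1 vs h/1); no unifier exists.

FAIL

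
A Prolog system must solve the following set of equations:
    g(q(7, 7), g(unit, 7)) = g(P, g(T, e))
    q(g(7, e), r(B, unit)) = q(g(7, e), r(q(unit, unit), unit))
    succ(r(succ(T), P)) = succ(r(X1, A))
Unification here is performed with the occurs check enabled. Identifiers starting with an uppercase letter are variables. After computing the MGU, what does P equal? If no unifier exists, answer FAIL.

Decompose g/2: q(7, 7) = P,  g(unit, 7) = g(T, e).
Bind P := q(7, 7); substituting into the one remaining equation that mentions P gives: succ(r(succ(T), q(7, 7))) = succ(r(X1, A)).
Decompose g/2: unit = T,  7 = e.
Bind T := unit; substituting into the one remaining equation that mentions T gives: succ(r(succ(unit), q(7, 7))) = succ(r(X1, A)).
Clash: constants 7 and e differ; no unifier exists.

FAIL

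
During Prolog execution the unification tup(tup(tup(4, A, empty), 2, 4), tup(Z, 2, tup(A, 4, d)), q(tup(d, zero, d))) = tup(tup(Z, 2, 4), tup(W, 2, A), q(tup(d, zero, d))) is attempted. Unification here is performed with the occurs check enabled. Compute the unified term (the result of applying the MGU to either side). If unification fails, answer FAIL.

FAIL

Decompose tup/3: tup(tup(4, A, empty), 2, 4) = tup(Z, 2, 4),  tup(Z, 2, tup(A, 4, d)) = tup(W, 2, A),  q(tup(d, zero, d)) = q(tup(d, zero, d)).
Decompose tup/3: tup(4, A, empty) = Z,  2 = 2,  4 = 4.
Bind Z := tup(4, A, empty); substituting into the one remaining equation that mentions Z gives: tup(tup(4, A, empty), 2, tup(A, 4, d)) = tup(W, 2, A).
Delete trivial equation 2 = 2.
Delete trivial equation 4 = 4.
Decompose tup/3: tup(4, A, empty) = W,  2 = 2,  tup(A, 4, d) = A.
Bind W := tup(4, A, empty); no other remaining equation mentions W.
Delete trivial equation 2 = 2.
Occurs check fails: A occurs in tup(A, 4, d); the equation A = tup(A, 4, d) has no finite solution.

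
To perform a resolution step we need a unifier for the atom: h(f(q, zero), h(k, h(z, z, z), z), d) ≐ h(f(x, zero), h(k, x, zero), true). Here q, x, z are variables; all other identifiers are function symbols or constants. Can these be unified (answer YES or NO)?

Decompose h/3: f(q, zero) ≐ f(x, zero),  h(k, h(z, z, z), z) ≐ h(k, x, zero),  d ≐ true.
Decompose f/2: q ≐ x,  zero ≐ zero.
Bind q := x; no other remaining equation mentions q.
Delete trivial equation zero ≐ zero.
Decompose h/3: k ≐ k,  h(z, z, z) ≐ x,  z ≐ zero.
Delete trivial equation k ≐ k.
Bind x := h(z, z, z); no other remaining equation mentions x. Substituting into the earlier binding gives q := h(z, z, z).
Bind z := zero; no other remaining equation mentions z. Substituting into the earlier bindings gives q := h(zero, zero, zero), x := h(zero, zero, zero).
Clash: constants d and true differ; no unifier exists.

NO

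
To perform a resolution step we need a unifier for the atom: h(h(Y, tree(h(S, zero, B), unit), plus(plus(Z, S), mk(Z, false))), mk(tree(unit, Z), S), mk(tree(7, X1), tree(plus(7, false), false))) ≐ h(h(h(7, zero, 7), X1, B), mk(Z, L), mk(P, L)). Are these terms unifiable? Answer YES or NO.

Decompose h/3: h(Y, tree(h(S, zero, B), unit), plus(plus(Z, S), mk(Z, false))) ≐ h(h(7, zero, 7), X1, B),  mk(tree(unit, Z), S) ≐ mk(Z, L),  mk(tree(7, X1), tree(plus(7, false), false)) ≐ mk(P, L).
Decompose h/3: Y ≐ h(7, zero, 7),  tree(h(S, zero, B), unit) ≐ X1,  plus(plus(Z, S), mk(Z, false)) ≐ B.
Bind Y := h(7, zero, 7); no other remaining equation mentions Y.
Bind X1 := tree(h(S, zero, B), unit); substituting into the one remaining equation that mentions X1 gives: mk(tree(7, tree(h(S, zero, B), unit)), tree(plus(7, false), false)) ≐ mk(P, L).
Bind B := plus(plus(Z, S), mk(Z, false)); substituting into the one remaining equation that mentions B gives: mk(tree(7, tree(h(S, zero, plus(plus(Z, S), mk(Z, false))), unit)), tree(plus(7, false), false)) ≐ mk(P, L). Substituting into the earlier binding gives X1 := tree(h(S, zero, plus(plus(Z, S), mk(Z, false))), unit).
Decompose mk/2: tree(unit, Z) ≐ Z,  S ≐ L.
Occurs check fails: Z occurs in tree(unit, Z); the equation Z ≐ tree(unit, Z) has no finite solution.

NO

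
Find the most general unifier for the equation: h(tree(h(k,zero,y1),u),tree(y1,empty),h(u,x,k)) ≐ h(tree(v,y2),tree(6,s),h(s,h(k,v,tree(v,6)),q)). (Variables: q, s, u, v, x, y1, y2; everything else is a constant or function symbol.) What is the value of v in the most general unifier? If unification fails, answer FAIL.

Decompose h/3: tree(h(k,zero,y1),u) ≐ tree(v,y2),  tree(y1,empty) ≐ tree(6,s),  h(u,x,k) ≐ h(s,h(k,v,tree(v,6)),q).
Decompose tree/2: h(k,zero,y1) ≐ v,  u ≐ y2.
Bind v := h(k,zero,y1); substituting into the one remaining equation that mentions v gives: h(u,x,k) ≐ h(s,h(k,h(k,zero,y1),tree(h(k,zero,y1),6)),q).
Bind u := y2; substituting into the one remaining equation that mentions u gives: h(y2,x,k) ≐ h(s,h(k,h(k,zero,y1),tree(h(k,zero,y1),6)),q).
Decompose tree/2: y1 ≐ 6,  empty ≐ s.
Bind y1 := 6; substituting into the one remaining equation that mentions y1 gives: h(y2,x,k) ≐ h(s,h(k,h(k,zero,6),tree(h(k,zero,6),6)),q). Substituting into the earlier binding gives v := h(k,zero,6).
Bind s := empty; substituting into the remaining equation gives: h(y2,x,k) ≐ h(empty,h(k,h(k,zero,6),tree(h(k,zero,6),6)),q).
Decompose h/3: y2 ≐ empty,  x ≐ h(k,h(k,zero,6),tree(h(k,zero,6),6)),  k ≐ q.
Bind y2 := empty; no other remaining equation mentions y2. Substituting into the earlier binding gives u := empty.
Bind x := h(k,h(k,zero,6),tree(h(k,zero,6),6)); no other remaining equation mentions x.
Bind q := k.
MGU = { v -> h(k,zero,6), u -> empty, y1 -> 6, s -> empty, y2 -> empty, x -> h(k,h(k,zero,6),tree(h(k,zero,6),6)), q -> k }, so v -> h(k,zero,6).

h(k,zero,6)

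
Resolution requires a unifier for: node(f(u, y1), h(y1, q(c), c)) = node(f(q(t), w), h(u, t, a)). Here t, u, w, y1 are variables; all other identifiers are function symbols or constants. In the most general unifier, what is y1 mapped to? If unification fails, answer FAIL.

FAIL

Decompose node/2: f(u, y1) = f(q(t), w),  h(y1, q(c), c) = h(u, t, a).
Decompose f/2: u = q(t),  y1 = w.
Bind u := q(t); substituting into the one remaining equation that mentions u gives: h(y1, q(c), c) = h(q(t), t, a).
Bind y1 := w; substituting into the remaining equation gives: h(w, q(c), c) = h(q(t), t, a).
Decompose h/3: w = q(t),  q(c) = t,  c = a.
Bind w := q(t); no other remaining equation mentions w. Substituting into the earlier binding gives y1 := q(t).
Bind t := q(c); no other remaining equation mentions t. Substituting into the earlier bindings gives u := q(q(c)), y1 := q(q(c)), w := q(q(c)).
Clash: constants c and a differ; no unifier exists.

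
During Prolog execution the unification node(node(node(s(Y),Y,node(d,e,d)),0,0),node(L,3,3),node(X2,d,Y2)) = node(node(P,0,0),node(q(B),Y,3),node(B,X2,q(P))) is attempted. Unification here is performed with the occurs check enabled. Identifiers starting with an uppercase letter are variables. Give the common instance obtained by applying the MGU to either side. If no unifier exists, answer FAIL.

Decompose node/3: node(node(s(Y),Y,node(d,e,d)),0,0) = node(P,0,0),  node(L,3,3) = node(q(B),Y,3),  node(X2,d,Y2) = node(B,X2,q(P)).
Decompose node/3: node(s(Y),Y,node(d,e,d)) = P,  0 = 0,  0 = 0.
Bind P := node(s(Y),Y,node(d,e,d)); substituting into the one remaining equation that mentions P gives: node(X2,d,Y2) = node(B,X2,q(node(s(Y),Y,node(d,e,d)))).
Delete trivial equation 0 = 0.
Delete trivial equation 0 = 0.
Decompose node/3: L = q(B),  3 = Y,  3 = 3.
Bind L := q(B); no other remaining equation mentions L.
Bind Y := 3; substituting into the one remaining equation that mentions Y gives: node(X2,d,Y2) = node(B,X2,q(node(s(3),3,node(d,e,d)))). Substituting into the earlier binding gives P := node(s(3),3,node(d,e,d)).
Delete trivial equation 3 = 3.
Decompose node/3: X2 = B,  d = X2,  Y2 = q(node(s(3),3,node(d,e,d))).
Bind X2 := B; substituting into the one remaining equation that mentions X2 gives: d = B.
Bind B := d; no other remaining equation mentions B. Substituting into the earlier bindings gives L := q(d), X2 := d.
Bind Y2 := q(node(s(3),3,node(d,e,d))).
Applying the MGU to either side gives node(node(node(s(3),3,node(d,e,d)),0,0),node(q(d),3,3),node(d,d,q(node(s(3),3,node(d,e,d))))).

node(node(node(s(3),3,node(d,e,d)),0,0),node(q(d),3,3),node(d,d,q(node(s(3),3,node(d,e,d)))))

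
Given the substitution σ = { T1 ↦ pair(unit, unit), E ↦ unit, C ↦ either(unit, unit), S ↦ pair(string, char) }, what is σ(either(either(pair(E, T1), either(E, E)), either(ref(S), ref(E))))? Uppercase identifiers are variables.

Replace each occurrence of T1 with pair(unit, unit).
Replace each occurrence of E with unit.
Replace each occurrence of S with pair(string, char).
Result: either(either(pair(unit, pair(unit, unit)), either(unit, unit)), either(ref(pair(string, char)), ref(unit))).

either(either(pair(unit, pair(unit, unit)), either(unit, unit)), either(ref(pair(string, char)), ref(unit)))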